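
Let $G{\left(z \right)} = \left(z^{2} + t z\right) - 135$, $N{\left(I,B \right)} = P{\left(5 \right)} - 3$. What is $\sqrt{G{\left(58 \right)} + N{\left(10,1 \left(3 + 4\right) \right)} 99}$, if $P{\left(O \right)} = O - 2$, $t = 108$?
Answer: $\sqrt{9493} \approx 97.432$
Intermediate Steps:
$P{\left(O \right)} = -2 + O$
$N{\left(I,B \right)} = 0$ ($N{\left(I,B \right)} = \left(-2 + 5\right) - 3 = 3 - 3 = 0$)
$G{\left(z \right)} = -135 + z^{2} + 108 z$ ($G{\left(z \right)} = \left(z^{2} + 108 z\right) - 135 = -135 + z^{2} + 108 z$)
$\sqrt{G{\left(58 \right)} + N{\left(10,1 \left(3 + 4\right) \right)} 99} = \sqrt{\left(-135 + 58^{2} + 108 \cdot 58\right) + 0 \cdot 99} = \sqrt{\left(-135 + 3364 + 6264\right) + 0} = \sqrt{9493 + 0} = \sqrt{9493}$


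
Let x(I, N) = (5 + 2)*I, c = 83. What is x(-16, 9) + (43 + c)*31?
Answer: 3794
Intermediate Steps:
x(I, N) = 7*I
x(-16, 9) + (43 + c)*31 = 7*(-16) + (43 + 83)*31 = -112 + 126*31 = -112 + 3906 = 3794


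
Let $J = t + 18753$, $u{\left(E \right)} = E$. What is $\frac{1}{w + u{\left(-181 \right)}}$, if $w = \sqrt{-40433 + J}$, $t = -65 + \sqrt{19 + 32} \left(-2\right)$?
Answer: $- \frac{1}{181 - i \sqrt{21745 + 2 \sqrt{51}}} \approx -0.0033199 - 0.0027056 i$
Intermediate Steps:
$t = -65 - 2 \sqrt{51}$ ($t = -65 + \sqrt{51} \left(-2\right) = -65 - 2 \sqrt{51} \approx -79.283$)
$J = 18688 - 2 \sqrt{51}$ ($J = \left(-65 - 2 \sqrt{51}\right) + 18753 = 18688 - 2 \sqrt{51} \approx 18674.0$)
$w = \sqrt{-21745 - 2 \sqrt{51}}$ ($w = \sqrt{-40433 + \left(18688 - 2 \sqrt{51}\right)} = \sqrt{-21745 - 2 \sqrt{51}} \approx 147.51 i$)
$\frac{1}{w + u{\left(-181 \right)}} = \frac{1}{\sqrt{-21745 - 2 \sqrt{51}} - 181} = \frac{1}{-181 + \sqrt{-21745 - 2 \sqrt{51}}}$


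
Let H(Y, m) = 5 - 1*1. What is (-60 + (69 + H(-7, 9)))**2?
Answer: 169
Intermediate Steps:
H(Y, m) = 4 (H(Y, m) = 5 - 1 = 4)
(-60 + (69 + H(-7, 9)))**2 = (-60 + (69 + 4))**2 = (-60 + 73)**2 = 13**2 = 169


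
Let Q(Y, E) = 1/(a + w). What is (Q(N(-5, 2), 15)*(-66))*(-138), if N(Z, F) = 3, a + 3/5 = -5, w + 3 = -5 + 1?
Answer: -5060/7 ≈ -722.86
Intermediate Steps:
w = -7 (w = -3 + (-5 + 1) = -3 - 4 = -7)
a = -28/5 (a = -⅗ - 5 = -28/5 ≈ -5.6000)
Q(Y, E) = -5/63 (Q(Y, E) = 1/(-28/5 - 7) = 1/(-63/5) = -5/63)
(Q(N(-5, 2), 15)*(-66))*(-138) = -5/63*(-66)*(-138) = (110/21)*(-138) = -5060/7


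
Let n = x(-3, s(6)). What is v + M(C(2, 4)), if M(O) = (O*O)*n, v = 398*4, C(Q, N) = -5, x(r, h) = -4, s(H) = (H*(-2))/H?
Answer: 1492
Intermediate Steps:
s(H) = -2 (s(H) = (-2*H)/H = -2)
v = 1592
n = -4
M(O) = -4*O**2 (M(O) = (O*O)*(-4) = O**2*(-4) = -4*O**2)
v + M(C(2, 4)) = 1592 - 4*(-5)**2 = 1592 - 4*25 = 1592 - 100 = 1492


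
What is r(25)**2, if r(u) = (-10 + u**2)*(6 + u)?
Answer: 363474225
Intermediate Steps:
r(25)**2 = (-60 + 25**3 - 10*25 + 6*25**2)**2 = (-60 + 15625 - 250 + 6*625)**2 = (-60 + 15625 - 250 + 3750)**2 = 19065**2 = 363474225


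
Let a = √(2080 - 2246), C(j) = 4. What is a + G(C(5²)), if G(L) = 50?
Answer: 50 + I*√166 ≈ 50.0 + 12.884*I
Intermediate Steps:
a = I*√166 (a = √(-166) = I*√166 ≈ 12.884*I)
a + G(C(5²)) = I*√166 + 50 = 50 + I*√166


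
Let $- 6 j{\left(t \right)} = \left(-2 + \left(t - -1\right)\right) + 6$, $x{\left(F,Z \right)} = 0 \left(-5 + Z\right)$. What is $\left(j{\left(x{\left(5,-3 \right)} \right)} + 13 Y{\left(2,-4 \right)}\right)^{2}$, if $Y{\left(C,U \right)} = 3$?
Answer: $\frac{52441}{36} \approx 1456.7$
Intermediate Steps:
$x{\left(F,Z \right)} = 0$
$j{\left(t \right)} = - \frac{5}{6} - \frac{t}{6}$ ($j{\left(t \right)} = - \frac{\left(-2 + \left(t - -1\right)\right) + 6}{6} = - \frac{\left(-2 + \left(t + 1\right)\right) + 6}{6} = - \frac{\left(-2 + \left(1 + t\right)\right) + 6}{6} = - \frac{\left(-1 + t\right) + 6}{6} = - \frac{5 + t}{6} = - \frac{5}{6} - \frac{t}{6}$)
$\left(j{\left(x{\left(5,-3 \right)} \right)} + 13 Y{\left(2,-4 \right)}\right)^{2} = \left(\left(- \frac{5}{6} - 0\right) + 13 \cdot 3\right)^{2} = \left(\left(- \frac{5}{6} + 0\right) + 39\right)^{2} = \left(- \frac{5}{6} + 39\right)^{2} = \left(\frac{229}{6}\right)^{2} = \frac{52441}{36}$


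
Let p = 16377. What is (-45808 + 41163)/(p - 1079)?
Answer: -4645/15298 ≈ -0.30363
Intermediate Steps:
(-45808 + 41163)/(p - 1079) = (-45808 + 41163)/(16377 - 1079) = -4645/15298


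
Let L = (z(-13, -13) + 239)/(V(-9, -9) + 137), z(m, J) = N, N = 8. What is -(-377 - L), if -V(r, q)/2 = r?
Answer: 58682/155 ≈ 378.59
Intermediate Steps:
V(r, q) = -2*r
z(m, J) = 8
L = 247/155 (L = (8 + 239)/(-2*(-9) + 137) = 247/(18 + 137) = 247/155 ≈ 1.5935)
-(-377 - L) = -(-377 - 1*247/155) = -(-377 - 247/155) = -1*(-58682/155) = 58682/155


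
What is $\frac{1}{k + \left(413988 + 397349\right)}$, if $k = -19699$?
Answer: $\frac{1}{791638} \approx 1.2632 \cdot 10^{-6}$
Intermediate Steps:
$\frac{1}{k + \left(413988 + 397349\right)} = \frac{1}{-19699 + \left(413988 + 397349\right)} = \frac{1}{-19699 + 811337} = \frac{1}{791638}$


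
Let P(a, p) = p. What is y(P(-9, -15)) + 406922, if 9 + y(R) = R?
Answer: 406898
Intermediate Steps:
y(R) = -9 + R
y(P(-9, -15)) + 406922 = (-9 - 15) + 406922 = -24 + 406922 = 406898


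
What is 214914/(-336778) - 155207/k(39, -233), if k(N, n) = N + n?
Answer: 26114304865/32667466 ≈ 799.40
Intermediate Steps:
214914/(-336778) - 155207/k(39, -233) = 214914/(-336778) - 155207/(39 - 233) = 214914*(-1/336778) - 155207/(-194) = -107457/168389 - 155207*(-1/194) = -107457/168389 + 155207/194 = 26114304865/32667466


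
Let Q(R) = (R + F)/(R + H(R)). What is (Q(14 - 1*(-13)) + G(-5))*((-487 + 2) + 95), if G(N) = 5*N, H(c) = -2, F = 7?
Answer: 46098/5 ≈ 9219.6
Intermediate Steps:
Q(R) = (7 + R)/(-2 + R) (Q(R) = (R + 7)/(R - 2) = (7 + R)/(-2 + R))
(Q(14 - 1*(-13)) + G(-5))*((-487 + 2) + 95) = ((7 + (14 - 1*(-13)))/(-2 + (14 - 1*(-13))) + 5*(-5))*((-487 + 2) + 95) = ((7 + (14 + 13))/(-2 + (14 + 13)) - 25)*(-485 + 95) = ((7 + 27)/(-2 + 27) - 25)*(-390) = (34/25 - 25)*(-390) = -591/25*(-390) = 46098/5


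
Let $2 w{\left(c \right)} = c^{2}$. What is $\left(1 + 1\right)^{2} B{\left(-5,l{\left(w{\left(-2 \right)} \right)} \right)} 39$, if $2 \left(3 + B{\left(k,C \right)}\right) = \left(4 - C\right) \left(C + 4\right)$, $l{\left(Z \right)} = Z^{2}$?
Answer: $-468$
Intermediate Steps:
$w{\left(c \right)} = \frac{c^{2}}{2}$
$B{\left(k,C \right)} = -3 + \frac{\left(4 + C\right) \left(4 - C\right)}{2}$ ($B{\left(k,C \right)} = -3 + \frac{\left(4 - C\right) \left(C + 4\right)}{2} = -3 + \frac{\left(4 - C\right) \left(4 + C\right)}{2} = -3 + \frac{\left(4 + C\right) \left(4 - C\right)}{2}$)
$\left(1 + 1\right)^{2} B{\left(-5,l{\left(w{\left(-2 \right)} \right)} \right)} 39 = \left(1 + 1\right)^{2} \left(5 - \frac{\left(\left(\frac{\left(-2\right)^{2}}{2}\right)^{2}\right)^{2}}{2}\right) 39 = 2^{2} \left(5 - \frac{\left(\left(\frac{1}{2} \cdot 4\right)^{2}\right)^{2}}{2}\right) 39 = 4 \left(5 - \frac{\left(2^{2}\right)^{2}}{2}\right) 39 = 4 \left(5 - \frac{4^{2}}{2}\right) 39 = 4 \left(5 - 8\right) 39 = 4 \left(-3\right) 39 = \left(-12\right) 39 = -468$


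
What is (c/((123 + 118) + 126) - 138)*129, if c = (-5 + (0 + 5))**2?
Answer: -17802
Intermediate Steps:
c = 0 (c = (-5 + 5)**2 = 0**2 = 0)
(c/((123 + 118) + 126) - 138)*129 = (0/((123 + 118) + 126) - 138)*129 = (0/(241 + 126) - 138)*129 = (0/367 - 138)*129 = (0*(1/367) - 138)*129 = (0 - 138)*129 = -138*129 = -17802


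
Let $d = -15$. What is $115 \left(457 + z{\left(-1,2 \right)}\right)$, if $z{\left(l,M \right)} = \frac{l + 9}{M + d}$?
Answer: $\frac{682295}{13} \approx 52484.0$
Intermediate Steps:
$z{\left(l,M \right)} = \frac{9 + l}{-15 + M}$ ($z{\left(l,M \right)} = \frac{l + 9}{M - 15} = \frac{9 + l}{-15 + M}$)
$115 \left(457 + z{\left(-1,2 \right)}\right) = 115 \left(457 + \frac{9 - 1}{-15 + 2}\right) = 115 \left(457 + \frac{1}{-13} \cdot 8\right) = 115 \left(457 - \frac{8}{13}\right) = 115 \cdot \frac{5933}{13} = \frac{682295}{13}$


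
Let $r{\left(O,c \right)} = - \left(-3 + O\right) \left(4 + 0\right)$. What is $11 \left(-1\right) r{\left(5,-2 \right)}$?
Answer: $88$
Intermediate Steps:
$r{\left(O,c \right)} = 12 - 4 O$ ($r{\left(O,c \right)} = - \left(-3 + O\right) 4 = - (-12 + 4 O) = 12 - 4 O$)
$11 \left(-1\right) r{\left(5,-2 \right)} = 11 \left(-1\right) \left(12 - 20\right) = - 11 \left(12 - 20\right) = \left(-11\right) \left(-8\right) = 88$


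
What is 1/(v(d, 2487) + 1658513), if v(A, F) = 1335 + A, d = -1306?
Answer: 1/1658542 ≈ 6.0294e-7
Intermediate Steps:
1/(v(d, 2487) + 1658513) = 1/((1335 - 1306) + 1658513) = 1/(29 + 1658513) = 1/1658542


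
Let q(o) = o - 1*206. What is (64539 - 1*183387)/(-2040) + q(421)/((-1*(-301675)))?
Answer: 11951303/205139 ≈ 58.260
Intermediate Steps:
q(o) = -206 + o (q(o) = o - 206 = -206 + o)
(64539 - 1*183387)/(-2040) + q(421)/((-1*(-301675))) = (64539 - 1*183387)/(-2040) + (-206 + 421)/((-1*(-301675))) = (64539 - 183387)*(-1/2040) + 215/301675 = -118848*(-1/2040) + 215*(1/301675) = 4952/85 + 43/60335 = 11951303/205139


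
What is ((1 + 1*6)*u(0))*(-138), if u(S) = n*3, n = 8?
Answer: -23184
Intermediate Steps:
u(S) = 24 (u(S) = 8*3 = 24)
((1 + 1*6)*u(0))*(-138) = ((1 + 1*6)*24)*(-138) = ((1 + 6)*24)*(-138) = (7*24)*(-138) = 168*(-138) = -23184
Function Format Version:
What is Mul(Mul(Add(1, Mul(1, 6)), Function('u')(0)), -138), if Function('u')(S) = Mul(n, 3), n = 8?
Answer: -23184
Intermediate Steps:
Function('u')(S) = 24 (Function('u')(S) = Mul(8, 3) = 24)
Mul(Mul(Add(1, Mul(1, 6)), Function('u')(0)), -138) = Mul(Mul(Add(1, Mul(1, 6)), 24), -138) = Mul(Mul(Add(1, 6), 24), -138) = Mul(Mul(7, 24), -138) = Mul(168, -138) = -23184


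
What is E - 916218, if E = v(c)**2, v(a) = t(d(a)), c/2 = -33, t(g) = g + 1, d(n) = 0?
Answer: -916217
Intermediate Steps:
t(g) = 1 + g
c = -66 (c = 2*(-33) = -66)
v(a) = 1 (v(a) = 1 + 0 = 1)
E = 1 (E = 1**2 = 1)
E - 916218 = 1 - 916218 = -916217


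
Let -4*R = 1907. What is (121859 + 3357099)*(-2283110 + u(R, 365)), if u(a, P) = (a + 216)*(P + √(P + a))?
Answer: -16547898556665/2 - 1814276597*I*√447/4 ≈ -8.274e+12 - 9.5895e+9*I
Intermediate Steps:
R = -1907/4 (R = -¼*1907 = -1907/4 ≈ -476.75)
u(a, P) = (216 + a)*(P + √(P + a))
(121859 + 3357099)*(-2283110 + u(R, 365)) = (121859 + 3357099)*(-2283110 + (216*365 + 216*√(365 - 1907/4) + 365*(-1907/4) - 1907*√(365 - 1907/4)/4)) = 3478958*(-2283110 + (78840 + 216*√(-447/4) - 696055/4 - 1907*I*√447/8)) = 3478958*(-2283110 + (78840 + 216*(I*√447/2) - 696055/4 - 1907*I*√447/8)) = 3478958*(-2283110 + (78840 + 108*I*√447 - 696055/4 - 1907*I*√447/8)) = 3478958*(-2283110 + (-380695/4 - 1043*I*√447/8)) = 3478958*(-9513135/4 - 1043*I*√447/8) = -16547898556665/2 - 1814276597*I*√447/4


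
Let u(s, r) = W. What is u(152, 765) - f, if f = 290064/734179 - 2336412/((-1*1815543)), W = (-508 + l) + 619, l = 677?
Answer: 349369888178912/444311181399 ≈ 786.32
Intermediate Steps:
W = 788 (W = (-508 + 677) + 619 = 169 + 619 = 788)
u(s, r) = 788
f = 747322763500/444311181399 (f = 290064*(1/734179) - 2336412/(-1815543) = 290064/734179 - 2336412*(-1/1815543) = 290064/734179 + 778804/605181 = 747322763500/444311181399 ≈ 1.6820)
u(152, 765) - f = 788 - 1*747322763500/444311181399 = 788 - 747322763500/444311181399 = 349369888178912/444311181399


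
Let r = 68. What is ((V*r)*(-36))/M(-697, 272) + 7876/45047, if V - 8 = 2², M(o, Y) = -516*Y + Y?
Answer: 8921216/23199205 ≈ 0.38455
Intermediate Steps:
M(o, Y) = -515*Y
V = 12 (V = 8 + 2² = 8 + 4 = 12)
((V*r)*(-36))/M(-697, 272) + 7876/45047 = ((12*68)*(-36))/((-515*272)) + 7876/45047 = (816*(-36))/(-140080) + 7876*(1/45047) = -29376*(-1/140080) + 7876/45047 = 108/515 + 7876/45047 = 8921216/23199205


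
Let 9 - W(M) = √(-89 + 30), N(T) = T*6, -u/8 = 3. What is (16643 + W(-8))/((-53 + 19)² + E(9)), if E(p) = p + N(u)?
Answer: 16652/1021 - I*√59/1021 ≈ 16.31 - 0.0075232*I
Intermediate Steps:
u = -24 (u = -8*3 = -24)
N(T) = 6*T
W(M) = 9 - I*√59 (W(M) = 9 - √(-89 + 30) = 9 - √(-59) = 9 - I*√59)
E(p) = -144 + p (E(p) = p + 6*(-24) = p - 144 = -144 + p)
(16643 + W(-8))/((-53 + 19)² + E(9)) = (16643 + (9 - I*√59))/((-53 + 19)² + (-144 + 9)) = (16652 - I*√59)/((-34)² - 135) = (16652 - I*√59)/(1156 - 135) = (16652 - I*√59)/1021 = (16652 - I*√59)*(1/1021) = 16652/1021 - I*√59/1021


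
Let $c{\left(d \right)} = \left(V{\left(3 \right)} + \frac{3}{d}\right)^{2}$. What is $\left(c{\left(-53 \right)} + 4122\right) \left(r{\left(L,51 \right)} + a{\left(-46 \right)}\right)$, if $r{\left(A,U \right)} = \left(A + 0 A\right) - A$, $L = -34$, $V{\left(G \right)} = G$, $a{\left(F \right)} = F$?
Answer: $- \frac{533739564}{2809} \approx -1.9001 \cdot 10^{5}$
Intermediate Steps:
$c{\left(d \right)} = \left(3 + \frac{3}{d}\right)^{2}$
$r{\left(A,U \right)} = 0$ ($r{\left(A,U \right)} = \left(A + 0\right) - A = A - A = 0$)
$\left(c{\left(-53 \right)} + 4122\right) \left(r{\left(L,51 \right)} + a{\left(-46 \right)}\right) = \left(\frac{9 \left(1 - 53\right)^{2}}{2809} + 4122\right) \left(0 - 46\right) = \left(9 \cdot \frac{1}{2809} \left(-52\right)^{2} + 4122\right) \left(-46\right) = \left(9 \cdot \frac{1}{2809} \cdot 2704 + 4122\right) \left(-46\right) = \left(\frac{24336}{2809} + 4122\right) \left(-46\right) = \frac{11603034}{2809} \left(-46\right) = - \frac{533739564}{2809}$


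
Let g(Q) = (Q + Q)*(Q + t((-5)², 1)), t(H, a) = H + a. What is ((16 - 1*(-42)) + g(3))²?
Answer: 53824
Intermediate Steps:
g(Q) = 2*Q*(26 + Q) (g(Q) = (Q + Q)*(Q + ((-5)² + 1)) = (2*Q)*(Q + (25 + 1)) = (2*Q)*(Q + 26) = (2*Q)*(26 + Q) = 2*Q*(26 + Q))
((16 - 1*(-42)) + g(3))² = ((16 - 1*(-42)) + 2*3*(26 + 3))² = ((16 + 42) + 2*3*29)² = (58 + 174)² = 232² = 53824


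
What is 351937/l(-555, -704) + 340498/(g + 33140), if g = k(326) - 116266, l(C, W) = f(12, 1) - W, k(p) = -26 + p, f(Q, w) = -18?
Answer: 14457976167/28409318 ≈ 508.92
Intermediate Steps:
l(C, W) = -18 - W
g = -115966 (g = (-26 + 326) - 116266 = 300 - 116266 = -115966)
351937/l(-555, -704) + 340498/(g + 33140) = 351937/(-18 - 1*(-704)) + 340498/(-115966 + 33140) = 351937/(-18 + 704) + 340498/(-82826) = 351937/686 + 340498*(-1/82826) = 351937*(1/686) - 170249/41413 = 351937/686 - 170249/41413 = 14457976167/28409318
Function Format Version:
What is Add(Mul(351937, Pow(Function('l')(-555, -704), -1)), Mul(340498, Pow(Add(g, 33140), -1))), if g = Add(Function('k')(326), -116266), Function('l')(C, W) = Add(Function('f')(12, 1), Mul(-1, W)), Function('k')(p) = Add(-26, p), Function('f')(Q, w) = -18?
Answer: Rational(14457976167, 28409318) ≈ 508.92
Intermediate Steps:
Function('l')(C, W) = Add(-18, Mul(-1, W))
g = -115966 (g = Add(Add(-26, 326), -116266) = Add(300, -116266) = -115966)
Add(Mul(351937, Pow(Function('l')(-555, -704), -1)), Mul(340498, Pow(Add(g, 33140), -1))) = Add(Mul(351937, Pow(Add(-18, Mul(-1, -704)), -1)), Mul(340498, Pow(Add(-115966, 33140), -1))) = Add(Mul(351937, Pow(Add(-18, 704), -1)), Mul(340498, Pow(-82826, -1))) = Add(Mul(351937, Pow(686, -1)), Mul(340498, Rational(-1, 82826))) = Add(Mul(351937, Rational(1, 686)), Rational(-170249, 41413)) = Add(Rational(351937, 686), Rational(-170249, 41413)) = Rational(14457976167, 28409318)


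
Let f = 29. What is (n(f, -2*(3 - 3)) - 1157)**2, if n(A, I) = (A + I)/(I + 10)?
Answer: 133194681/100 ≈ 1.3319e+6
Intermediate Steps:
n(A, I) = (A + I)/(10 + I)
(n(f, -2*(3 - 3)) - 1157)**2 = ((29 - 2*(3 - 3))/(10 - 2*(3 - 3)) - 1157)**2 = ((29 - 2*0)/(10 - 2*0) - 1157)**2 = ((29 + 0)/(10 + 0) - 1157)**2 = (29/10 - 1157)**2 = (-11541/10)**2 = 133194681/100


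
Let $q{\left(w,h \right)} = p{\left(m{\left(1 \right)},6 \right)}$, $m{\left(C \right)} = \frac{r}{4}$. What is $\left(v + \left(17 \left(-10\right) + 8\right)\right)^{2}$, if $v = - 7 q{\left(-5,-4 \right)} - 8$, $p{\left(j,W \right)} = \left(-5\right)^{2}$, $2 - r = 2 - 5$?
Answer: $119025$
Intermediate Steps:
$r = 5$ ($r = 2 - \left(2 - 5\right) = 2 - -3 = 2 + 3 = 5$)
$m{\left(C \right)} = \frac{5}{4}$
$p{\left(j,W \right)} = 25$
$q{\left(w,h \right)} = 25$
$v = -183$ ($v = \left(-7\right) 25 - 8 = -175 - 8 = -183$)
$\left(v + \left(17 \left(-10\right) + 8\right)\right)^{2} = \left(-183 + \left(17 \left(-10\right) + 8\right)\right)^{2} = \left(-183 + \left(-170 + 8\right)\right)^{2} = \left(-183 - 162\right)^{2} = \left(-345\right)^{2} = 119025$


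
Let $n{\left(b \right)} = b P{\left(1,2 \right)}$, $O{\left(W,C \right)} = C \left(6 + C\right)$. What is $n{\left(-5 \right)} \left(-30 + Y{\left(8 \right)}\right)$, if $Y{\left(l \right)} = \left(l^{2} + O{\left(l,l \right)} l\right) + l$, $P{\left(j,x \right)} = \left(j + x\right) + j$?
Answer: $-18760$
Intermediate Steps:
$P{\left(j,x \right)} = x + 2 j$
$Y{\left(l \right)} = l + l^{2} + l^{2} \left(6 + l\right)$ ($Y{\left(l \right)} = \left(l^{2} + l \left(6 + l\right) l\right) + l = \left(l^{2} + l^{2} \left(6 + l\right)\right) + l = l + l^{2} + l^{2} \left(6 + l\right)$)
$n{\left(b \right)} = 4 b$ ($n{\left(b \right)} = b \left(2 + 2 \cdot 1\right) = b \left(2 + 2\right) = b 4 = 4 b$)
$n{\left(-5 \right)} \left(-30 + Y{\left(8 \right)}\right) = 4 \left(-5\right) \left(-30 + 8 \left(1 + 8 + 8 \left(6 + 8\right)\right)\right) = - 20 \left(-30 + 8 \left(1 + 8 + 8 \cdot 14\right)\right) = - 20 \left(-30 + 8 \left(1 + 8 + 112\right)\right) = - 20 \left(-30 + 8 \cdot 121\right) = - 20 \left(-30 + 968\right) = \left(-20\right) 938 = -18760$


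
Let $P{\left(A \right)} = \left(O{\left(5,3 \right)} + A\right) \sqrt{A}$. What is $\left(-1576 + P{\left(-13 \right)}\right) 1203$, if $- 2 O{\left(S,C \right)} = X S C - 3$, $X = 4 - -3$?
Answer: $-1895928 - 76992 i \sqrt{13} \approx -1.8959 \cdot 10^{6} - 2.776 \cdot 10^{5} i$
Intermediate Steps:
$X = 7$ ($X = 4 + 3 = 7$)
$O{\left(S,C \right)} = \frac{3}{2} - \frac{7 C S}{2}$ ($O{\left(S,C \right)} = - \frac{7 S C - 3}{2} = - \frac{7 C S - 3}{2} = - \frac{-3 + 7 C S}{2} = \frac{3}{2} - \frac{7 C S}{2}$)
$P{\left(A \right)} = \sqrt{A} \left(-51 + A\right)$ ($P{\left(A \right)} = \left(\left(\frac{3}{2} - \frac{21}{2} \cdot 5\right) + A\right) \sqrt{A} = \left(\left(\frac{3}{2} - \frac{105}{2}\right) + A\right) \sqrt{A} = \left(-51 + A\right) \sqrt{A} = \sqrt{A} \left(-51 + A\right)$)
$\left(-1576 + P{\left(-13 \right)}\right) 1203 = \left(-1576 + \sqrt{-13} \left(-51 - 13\right)\right) 1203 = \left(-1576 + i \sqrt{13} \left(-64\right)\right) 1203 = \left(-1576 - 64 i \sqrt{13}\right) 1203 = -1895928 - 76992 i \sqrt{13}$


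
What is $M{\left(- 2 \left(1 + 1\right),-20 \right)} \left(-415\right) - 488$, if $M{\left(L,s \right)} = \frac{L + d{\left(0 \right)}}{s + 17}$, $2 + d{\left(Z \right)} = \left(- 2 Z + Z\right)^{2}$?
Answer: $-1318$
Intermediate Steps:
$d{\left(Z \right)} = -2 + Z^{2}$ ($d{\left(Z \right)} = -2 + \left(- 2 Z + Z\right)^{2} = -2 + \left(- Z\right)^{2} = -2 + Z^{2}$)
$M{\left(L,s \right)} = \frac{-2 + L}{17 + s}$ ($M{\left(L,s \right)} = \frac{L - \left(2 - 0^{2}\right)}{s + 17} = \frac{L + \left(-2 + 0\right)}{17 + s} = \frac{L - 2}{17 + s} = \frac{-2 + L}{17 + s}$)
$M{\left(- 2 \left(1 + 1\right),-20 \right)} \left(-415\right) - 488 = \frac{-2 - 2 \left(1 + 1\right)}{17 - 20} \left(-415\right) - 488 = \frac{-2 - 4}{-3} \left(-415\right) - 488 = - \frac{-2 - 4}{3} \left(-415\right) - 488 = \left(- \frac{1}{3}\right) \left(-6\right) \left(-415\right) - 488 = 2 \left(-415\right) - 488 = -830 - 488 = -1318$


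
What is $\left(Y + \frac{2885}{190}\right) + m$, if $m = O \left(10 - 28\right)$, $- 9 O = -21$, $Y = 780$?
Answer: $\frac{28621}{38} \approx 753.18$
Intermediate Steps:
$O = \frac{7}{3}$ ($O = \left(- \frac{1}{9}\right) \left(-21\right) = \frac{7}{3} \approx 2.3333$)
$m = -42$ ($m = \frac{7 \left(10 - 28\right)}{3} = \frac{7}{3} \left(-18\right) = -42$)
$\left(Y + \frac{2885}{190}\right) + m = \left(780 + \frac{2885}{190}\right) - 42 = \left(780 + 2885 \cdot \frac{1}{190}\right) - 42 = \left(780 + \frac{577}{38}\right) - 42 = \frac{30217}{38} - 42 = \frac{28621}{38}$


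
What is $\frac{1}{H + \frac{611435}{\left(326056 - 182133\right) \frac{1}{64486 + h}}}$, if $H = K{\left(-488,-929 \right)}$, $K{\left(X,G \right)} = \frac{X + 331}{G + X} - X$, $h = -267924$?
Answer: $- \frac{15687607}{13550756084407} \approx -1.1577 \cdot 10^{-6}$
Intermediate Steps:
$K{\left(X,G \right)} = - X + \frac{331 + X}{G + X}$ ($K{\left(X,G \right)} = \frac{331 + X}{G + X} - X = - X + \frac{331 + X}{G + X}$)
$H = \frac{691653}{1417}$ ($H = \frac{331 - 488 - \left(-488\right)^{2} - \left(-929\right) \left(-488\right)}{-929 - 488} = \frac{331 - 488 - 238144 - 453352}{-1417} = - \frac{331 - 488 - 238144 - 453352}{1417} = \left(- \frac{1}{1417}\right) \left(-691653\right) = \frac{691653}{1417} \approx 488.11$)
$\frac{1}{H + \frac{611435}{\left(326056 - 182133\right) \frac{1}{64486 + h}}} = \frac{1}{\frac{691653}{1417} + \frac{611435}{\left(326056 - 182133\right) \frac{1}{64486 - 267924}}} = \frac{1}{\frac{691653}{1417} + \frac{611435}{143923 \frac{1}{-203438}}} = \frac{1}{\frac{691653}{1417} + \frac{611435}{143923 \left(- \frac{1}{203438}\right)}} = \frac{1}{\frac{691653}{1417} + \frac{611435}{- \frac{143923}{203438}}} = \frac{1}{\frac{691653}{1417} + 611435 \left(- \frac{203438}{143923}\right)} = \frac{1}{\frac{691653}{1417} - \frac{124389113530}{143923}} = \frac{1}{- \frac{13550756084407}{15687607}} = - \frac{15687607}{13550756084407}$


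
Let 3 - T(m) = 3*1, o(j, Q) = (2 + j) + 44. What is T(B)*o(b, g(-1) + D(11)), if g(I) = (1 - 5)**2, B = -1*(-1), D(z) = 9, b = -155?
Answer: 0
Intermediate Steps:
B = 1
g(I) = 16 (g(I) = (-4)**2 = 16)
o(j, Q) = 46 + j
T(m) = 0 (T(m) = 3 - 3 = 0)
T(B)*o(b, g(-1) + D(11)) = 0*(46 - 155) = 0*(-109) = 0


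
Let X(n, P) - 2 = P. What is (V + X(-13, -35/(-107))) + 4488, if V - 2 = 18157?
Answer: 2423478/107 ≈ 22649.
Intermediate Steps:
X(n, P) = 2 + P
V = 18159 (V = 2 + 18157 = 18159)
(V + X(-13, -35/(-107))) + 4488 = (18159 + (2 - 35/(-107))) + 4488 = (18159 + (2 - 35*(-1/107))) + 4488 = (18159 + (2 + 35/107)) + 4488 = (18159 + 249/107) + 4488 = 1943262/107 + 4488 = 2423478/107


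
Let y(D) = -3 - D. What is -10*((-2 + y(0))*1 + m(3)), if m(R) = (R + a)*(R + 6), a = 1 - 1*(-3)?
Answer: -580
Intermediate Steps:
a = 4 (a = 1 + 3 = 4)
m(R) = (4 + R)*(6 + R) (m(R) = (R + 4)*(R + 6) = (4 + R)*(6 + R))
-10*((-2 + y(0))*1 + m(3)) = -10*((-2 + (-3 - 1*0))*1 + (24 + 3**2 + 10*3)) = -10*((-2 + (-3 + 0))*1 + (24 + 9 + 30)) = -10*((-2 - 3)*1 + 63) = -10*(-5*1 + 63) = -10*(-5 + 63) = -10*58 = -580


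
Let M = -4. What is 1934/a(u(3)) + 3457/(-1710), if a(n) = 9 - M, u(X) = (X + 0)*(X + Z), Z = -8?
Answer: 3262199/22230 ≈ 146.75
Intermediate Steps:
u(X) = X*(-8 + X) (u(X) = (X + 0)*(X - 8) = X*(-8 + X))
a(n) = 13 (a(n) = 9 - 1*(-4) = 9 + 4 = 13)
1934/a(u(3)) + 3457/(-1710) = 1934/13 + 3457/(-1710) = 1934*(1/13) + 3457*(-1/1710) = 1934/13 - 3457/1710 = 3262199/22230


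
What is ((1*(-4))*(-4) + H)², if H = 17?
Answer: 1089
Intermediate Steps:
((1*(-4))*(-4) + H)² = ((1*(-4))*(-4) + 17)² = (-4*(-4) + 17)² = (16 + 17)² = 33² = 1089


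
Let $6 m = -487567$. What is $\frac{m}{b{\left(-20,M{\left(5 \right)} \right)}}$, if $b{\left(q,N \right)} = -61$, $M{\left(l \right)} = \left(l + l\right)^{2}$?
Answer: $\frac{487567}{366} \approx 1332.2$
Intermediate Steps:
$M{\left(l \right)} = 4 l^{2}$ ($M{\left(l \right)} = \left(2 l\right)^{2} = 4 l^{2}$)
$m = - \frac{487567}{6}$ ($m = \frac{1}{6} \left(-487567\right) = - \frac{487567}{6} \approx -81261.0$)
$\frac{m}{b{\left(-20,M{\left(5 \right)} \right)}} = - \frac{487567}{6 \left(-61\right)} = \left(- \frac{487567}{6}\right) \left(- \frac{1}{61}\right) = \frac{487567}{366}$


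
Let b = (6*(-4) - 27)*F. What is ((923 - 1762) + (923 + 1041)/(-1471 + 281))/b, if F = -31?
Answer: -166729/313565 ≈ -0.53172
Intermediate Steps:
b = 1581 (b = (6*(-4) - 27)*(-31) = (-24 - 27)*(-31) = -51*(-31) = 1581)
((923 - 1762) + (923 + 1041)/(-1471 + 281))/b = ((923 - 1762) + (923 + 1041)/(-1471 + 281))/1581 = (-839 + 1964/(-1190))*(1/1581) = (-839 + 1964*(-1/1190))*(1/1581) = (-839 - 982/595)*(1/1581) = -500187/595*1/1581 = -166729/313565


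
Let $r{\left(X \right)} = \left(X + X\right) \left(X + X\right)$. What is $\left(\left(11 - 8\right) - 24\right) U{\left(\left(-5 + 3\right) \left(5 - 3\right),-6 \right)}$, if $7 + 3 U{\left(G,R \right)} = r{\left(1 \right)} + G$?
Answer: $49$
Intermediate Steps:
$r{\left(X \right)} = 4 X^{2}$ ($r{\left(X \right)} = 2 X 2 X = 4 X^{2}$)
$U{\left(G,R \right)} = -1 + \frac{G}{3}$ ($U{\left(G,R \right)} = - \frac{7}{3} + \frac{4 \cdot 1^{2} + G}{3} = - \frac{7}{3} + \frac{4 \cdot 1 + G}{3} = - \frac{7}{3} + \frac{4 + G}{3} = - \frac{7}{3} + \left(\frac{4}{3} + \frac{G}{3}\right) = -1 + \frac{G}{3}$)
$\left(\left(11 - 8\right) - 24\right) U{\left(\left(-5 + 3\right) \left(5 - 3\right),-6 \right)} = \left(\left(11 - 8\right) - 24\right) \left(-1 + \frac{\left(-5 + 3\right) \left(5 - 3\right)}{3}\right) = \left(3 + \left(-46 + 22\right)\right) \left(-1 + \frac{\left(-2\right) 2}{3}\right) = \left(3 - 24\right) \left(-1 + \frac{1}{3} \left(-4\right)\right) = - 21 \left(-1 - \frac{4}{3}\right) = \left(-21\right) \left(- \frac{7}{3}\right) = 49$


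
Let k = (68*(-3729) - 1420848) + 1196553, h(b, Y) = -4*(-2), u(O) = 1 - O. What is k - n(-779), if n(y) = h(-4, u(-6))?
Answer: -477875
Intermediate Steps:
h(b, Y) = 8
k = -477867 (k = (-253572 - 1420848) + 1196553 = -1674420 + 1196553 = -477867)
n(y) = 8
k - n(-779) = -477867 - 1*8 = -477867 - 8 = -477875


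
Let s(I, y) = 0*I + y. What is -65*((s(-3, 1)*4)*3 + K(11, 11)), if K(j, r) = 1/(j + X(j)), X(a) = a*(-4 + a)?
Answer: -68705/88 ≈ -780.74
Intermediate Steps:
s(I, y) = y (s(I, y) = 0 + y = y)
K(j, r) = 1/(j + j*(-4 + j))
-65*((s(-3, 1)*4)*3 + K(11, 11)) = -65*((1*4)*3 + 1/(11*(-3 + 11))) = -65*(4*3 + (1/11)/8) = -65*(12 + (1/11)*(⅛)) = -65*(12 + 1/88) = -65*1057/88 = -68705/88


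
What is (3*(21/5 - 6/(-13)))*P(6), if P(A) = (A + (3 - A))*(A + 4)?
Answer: 5454/13 ≈ 419.54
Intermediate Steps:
P(A) = 12 + 3*A (P(A) = 3*(4 + A) = 12 + 3*A)
(3*(21/5 - 6/(-13)))*P(6) = (3*(21/5 - 6/(-13)))*(12 + 3*6) = (3*(21*(1/5) - 6*(-1/13)))*(12 + 18) = (3*(21/5 + 6/13))*30 = (3*(303/65))*30 = (909/65)*30 = 5454/13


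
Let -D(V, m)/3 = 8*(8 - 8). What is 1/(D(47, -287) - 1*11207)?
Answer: -1/11207 ≈ -8.9230e-5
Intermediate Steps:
D(V, m) = 0 (D(V, m) = -24*(8 - 8) = -24*0 = -3*0 = 0)
1/(D(47, -287) - 1*11207) = 1/(0 - 1*11207) = 1/(0 - 11207) = 1/(-11207) = -1/11207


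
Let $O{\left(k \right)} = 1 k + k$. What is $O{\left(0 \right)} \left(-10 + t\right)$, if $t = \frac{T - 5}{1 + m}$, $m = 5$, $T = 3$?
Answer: $0$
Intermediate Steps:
$O{\left(k \right)} = 2 k$ ($O{\left(k \right)} = k + k = 2 k$)
$t = - \frac{1}{3}$ ($t = \frac{3 - 5}{1 + 5} = - \frac{2}{6} = \left(-2\right) \frac{1}{6} = - \frac{1}{3} \approx -0.33333$)
$O{\left(0 \right)} \left(-10 + t\right) = 2 \cdot 0 \left(-10 - \frac{1}{3}\right) = 0 \left(- \frac{31}{3}\right) = 0$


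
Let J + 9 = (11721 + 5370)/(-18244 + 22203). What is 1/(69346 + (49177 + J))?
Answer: 3959/469214017 ≈ 8.4375e-6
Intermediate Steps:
J = -18540/3959 (J = -9 + (11721 + 5370)/(-18244 + 22203) = -9 + 17091/3959 = -18540/3959 ≈ -4.6830)
1/(69346 + (49177 + J)) = 1/(69346 + (49177 - 18540/3959)) = 1/(69346 + 194673203/3959) = 1/(469214017/3959) = 3959/469214017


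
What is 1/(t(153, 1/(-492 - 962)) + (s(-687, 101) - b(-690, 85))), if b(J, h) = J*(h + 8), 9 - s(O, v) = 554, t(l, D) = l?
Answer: 1/63778 ≈ 1.5679e-5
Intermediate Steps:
s(O, v) = -545 (s(O, v) = 9 - 1*554 = 9 - 554 = -545)
b(J, h) = J*(8 + h)
1/(t(153, 1/(-492 - 962)) + (s(-687, 101) - b(-690, 85))) = 1/(153 + (-545 - (-690)*(8 + 85))) = 1/(153 + (-545 - (-690)*93)) = 1/(153 + (-545 - 1*(-64170))) = 1/(153 + (-545 + 64170)) = 1/(153 + 63625) = 1/63778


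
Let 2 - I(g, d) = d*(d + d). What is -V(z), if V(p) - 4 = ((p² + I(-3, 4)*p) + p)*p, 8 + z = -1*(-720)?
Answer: -346242756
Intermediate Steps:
I(g, d) = 2 - 2*d² (I(g, d) = 2 - d*(d + d) = 2 - d*2*d = 2 - 2*d²)
z = 712 (z = -8 - 1*(-720) = -8 + 720 = 712)
V(p) = 4 + p*(p² - 29*p) (V(p) = 4 + ((p² + (2 - 2*4²)*p) + p)*p = 4 + ((p² + (2 - 2*16)*p) + p)*p = 4 + ((p² + (2 - 32)*p) + p)*p = 4 + ((p² - 30*p) + p)*p = 4 + (p² - 29*p)*p = 4 + p*(p² - 29*p))
-V(z) = -(4 + 712³ - 29*712²) = -(4 + 360944128 - 29*506944) = -(4 + 360944128 - 14701376) = -1*346242756 = -346242756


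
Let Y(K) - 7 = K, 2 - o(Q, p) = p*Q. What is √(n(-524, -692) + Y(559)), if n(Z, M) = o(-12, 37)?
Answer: 2*√253 ≈ 31.812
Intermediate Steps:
o(Q, p) = 2 - Q*p (o(Q, p) = 2 - p*Q = 2 - Q*p)
n(Z, M) = 446 (n(Z, M) = 2 - 1*(-12)*37 = 2 + 444 = 446)
Y(K) = 7 + K
√(n(-524, -692) + Y(559)) = √(446 + (7 + 559)) = √(446 + 566) = √1012 = 2*√253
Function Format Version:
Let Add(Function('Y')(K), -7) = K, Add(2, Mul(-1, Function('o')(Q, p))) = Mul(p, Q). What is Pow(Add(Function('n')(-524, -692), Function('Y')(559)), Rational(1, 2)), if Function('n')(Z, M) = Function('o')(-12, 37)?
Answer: Mul(2, Pow(253, Rational(1, 2))) ≈ 31.812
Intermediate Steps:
Function('o')(Q, p) = Add(2, Mul(-1, Q, p)) (Function('o')(Q, p) = Add(2, Mul(-1, Mul(p, Q))) = Add(2, Mul(-1, Mul(Q, p))) = Add(2, Mul(-1, Q, p)))
Function('n')(Z, M) = 446 (Function('n')(Z, M) = Add(2, Mul(-1, -12, 37)) = Add(2, 444) = 446)
Function('Y')(K) = Add(7, K)
Pow(Add(Function('n')(-524, -692), Function('Y')(559)), Rational(1, 2)) = Pow(Add(446, Add(7, 559)), Rational(1, 2)) = Pow(Add(446, 566), Rational(1, 2)) = Pow(1012, Rational(1, 2)) = Mul(2, Pow(253, Rational(1, 2)))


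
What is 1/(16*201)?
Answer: 1/3216 ≈ 0.00031095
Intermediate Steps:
1/(16*201) = 1/3216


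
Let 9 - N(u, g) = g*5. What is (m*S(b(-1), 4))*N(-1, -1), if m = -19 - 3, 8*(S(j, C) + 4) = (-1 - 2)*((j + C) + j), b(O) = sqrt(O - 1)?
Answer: 1694 + 231*I*sqrt(2) ≈ 1694.0 + 326.68*I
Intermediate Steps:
b(O) = sqrt(-1 + O)
N(u, g) = 9 - 5*g (N(u, g) = 9 - g*5 = 9 - 5*g)
S(j, C) = -4 - 3*j/4 - 3*C/8 (S(j, C) = -4 + ((-1 - 2)*((j + C) + j))/8 = -4 + (-3*((C + j) + j))/8 = -4 + (-3*(C + 2*j))/8 = -4 + (-6*j - 3*C)/8 = -4 + (-3*j/4 - 3*C/8) = -4 - 3*j/4 - 3*C/8)
m = -22
(m*S(b(-1), 4))*N(-1, -1) = (-22*(-4 - 3*sqrt(-1 - 1)/4 - 3/8*4))*(9 - 5*(-1)) = (-22*(-4 - 3*I*sqrt(2)/4 - 3/2))*(9 + 5) = -22*(-4 - 3*I*sqrt(2)/4 - 3/2)*14 = -22*(-11/2 - 3*I*sqrt(2)/4)*14 = (121 + 33*I*sqrt(2)/2)*14 = 1694 + 231*I*sqrt(2)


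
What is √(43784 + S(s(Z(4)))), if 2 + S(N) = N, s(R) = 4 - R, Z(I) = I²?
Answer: √43770 ≈ 209.21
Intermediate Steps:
S(N) = -2 + N
√(43784 + S(s(Z(4)))) = √(43784 + (-2 + (4 - 1*4²))) = √(43784 + (-2 + (4 - 1*16))) = √(43784 + (-2 + (4 - 16))) = √(43784 + (-2 - 12)) = √(43784 - 14) = √43770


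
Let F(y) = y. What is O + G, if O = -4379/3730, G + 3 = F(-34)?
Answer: -142389/3730 ≈ -38.174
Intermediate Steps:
G = -37 (G = -3 - 34 = -37)
O = -4379/3730 (O = -4379*1/3730 = -4379/3730 ≈ -1.1740)
O + G = -4379/3730 - 37 = -142389/3730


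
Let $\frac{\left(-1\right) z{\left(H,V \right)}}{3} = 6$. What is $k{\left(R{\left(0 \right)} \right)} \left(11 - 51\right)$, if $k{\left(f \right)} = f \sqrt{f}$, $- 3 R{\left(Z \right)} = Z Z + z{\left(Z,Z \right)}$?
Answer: $- 240 \sqrt{6} \approx -587.88$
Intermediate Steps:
$z{\left(H,V \right)} = -18$ ($z{\left(H,V \right)} = \left(-3\right) 6 = -18$)
$R{\left(Z \right)} = 6 - \frac{Z^{2}}{3}$ ($R{\left(Z \right)} = - \frac{Z Z - 18}{3} = - \frac{Z^{2} - 18}{3} = - \frac{-18 + Z^{2}}{3} = 6 - \frac{Z^{2}}{3}$)
$k{\left(f \right)} = f^{\frac{3}{2}}$
$k{\left(R{\left(0 \right)} \right)} \left(11 - 51\right) = \left(6 - \frac{0^{2}}{3}\right)^{\frac{3}{2}} \left(11 - 51\right) = \left(6 - 0\right)^{\frac{3}{2}} \left(11 - 51\right) = \left(6 + 0\right)^{\frac{3}{2}} \left(-40\right) = 6^{\frac{3}{2}} \left(-40\right) = 6 \sqrt{6} \left(-40\right) = - 240 \sqrt{6}$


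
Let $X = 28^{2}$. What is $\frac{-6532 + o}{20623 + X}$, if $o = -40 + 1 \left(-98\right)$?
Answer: $- \frac{6670}{21407} \approx -0.31158$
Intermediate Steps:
$X = 784$
$o = -138$ ($o = -40 - 98 = -138$)
$\frac{-6532 + o}{20623 + X} = \frac{-6532 - 138}{20623 + 784} = - \frac{6670}{21407}$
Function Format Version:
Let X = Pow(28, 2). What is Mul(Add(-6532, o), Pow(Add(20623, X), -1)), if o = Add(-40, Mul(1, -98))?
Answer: Rational(-6670, 21407) ≈ -0.31158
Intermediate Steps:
X = 784
o = -138 (o = Add(-40, -98) = -138)
Mul(Add(-6532, o), Pow(Add(20623, X), -1)) = Mul(Add(-6532, -138), Pow(Add(20623, 784), -1)) = Mul(-6670, Pow(21407, -1)) = Mul(-6670, Rational(1, 21407)) = Rational(-6670, 21407)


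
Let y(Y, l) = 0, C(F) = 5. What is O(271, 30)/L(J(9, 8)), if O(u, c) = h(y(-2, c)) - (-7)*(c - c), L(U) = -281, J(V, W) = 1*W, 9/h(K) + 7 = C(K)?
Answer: 9/562 ≈ 0.016014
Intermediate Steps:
h(K) = -9/2 (h(K) = 9/(-7 + 5) = 9/(-2) = 9*(-½) = -9/2)
J(V, W) = W
O(u, c) = -9/2 (O(u, c) = -9/2 - (-7)*(c - c) = -9/2 - (-7)*0 = -9/2 - 1*0 = -9/2 + 0 = -9/2)
O(271, 30)/L(J(9, 8)) = -9/2/(-281) = -9/2*(-1/281) = 9/562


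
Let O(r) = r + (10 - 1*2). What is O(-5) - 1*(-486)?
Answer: 489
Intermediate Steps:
O(r) = 8 + r (O(r) = r + (10 - 2) = r + 8 = 8 + r)
O(-5) - 1*(-486) = (8 - 5) - 1*(-486) = 3 + 486 = 489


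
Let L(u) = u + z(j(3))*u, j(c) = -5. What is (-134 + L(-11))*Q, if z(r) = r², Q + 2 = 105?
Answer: -43260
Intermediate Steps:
Q = 103 (Q = -2 + 105 = 103)
L(u) = 26*u (L(u) = u + (-5)²*u = u + 25*u = 26*u)
(-134 + L(-11))*Q = (-134 + 26*(-11))*103 = (-134 - 286)*103 = -420*103 = -43260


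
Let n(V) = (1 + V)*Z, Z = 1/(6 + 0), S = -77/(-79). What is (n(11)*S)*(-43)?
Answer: -6622/79 ≈ -83.823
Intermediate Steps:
S = 77/79 (S = -77*(-1/79) = 77/79 ≈ 0.97468)
Z = 1/6 ≈ 0.16667
n(V) = 1/6 + V/6 (n(V) = (1 + V)*(1/6) = 1/6 + V/6)
(n(11)*S)*(-43) = ((1/6 + (1/6)*11)*(77/79))*(-43) = ((1/6 + 11/6)*(77/79))*(-43) = (2*(77/79))*(-43) = (154/79)*(-43) = -6622/79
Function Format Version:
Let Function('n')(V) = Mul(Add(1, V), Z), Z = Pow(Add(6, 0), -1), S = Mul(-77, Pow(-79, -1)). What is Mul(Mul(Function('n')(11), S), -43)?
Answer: Rational(-6622, 79) ≈ -83.823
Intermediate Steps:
S = Rational(77, 79) (S = Mul(-77, Rational(-1, 79)) = Rational(77, 79) ≈ 0.97468)
Z = Rational(1, 6) (Z = Pow(6, -1) = Rational(1, 6) ≈ 0.16667)
Function('n')(V) = Add(Rational(1, 6), Mul(Rational(1, 6), V)) (Function('n')(V) = Mul(Add(1, V), Rational(1, 6)) = Add(Rational(1, 6), Mul(Rational(1, 6), V)))
Mul(Mul(Function('n')(11), S), -43) = Mul(Mul(Add(Rational(1, 6), Mul(Rational(1, 6), 11)), Rational(77, 79)), -43) = Mul(Mul(Add(Rational(1, 6), Rational(11, 6)), Rational(77, 79)), -43) = Mul(Mul(2, Rational(77, 79)), -43) = Mul(Rational(154, 79), -43) = Rational(-6622, 79)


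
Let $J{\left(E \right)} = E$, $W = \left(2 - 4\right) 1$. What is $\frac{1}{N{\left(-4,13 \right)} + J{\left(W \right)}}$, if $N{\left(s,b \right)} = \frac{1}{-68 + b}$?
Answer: $- \frac{55}{111} \approx -0.4955$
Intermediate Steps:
$W = -2$ ($W = \left(-2\right) 1 = -2$)
$\frac{1}{N{\left(-4,13 \right)} + J{\left(W \right)}} = \frac{1}{\frac{1}{-68 + 13} - 2} = \frac{1}{\frac{1}{-55} - 2} = \frac{1}{- \frac{1}{55} - 2} = \frac{1}{- \frac{111}{55}} = - \frac{55}{111}$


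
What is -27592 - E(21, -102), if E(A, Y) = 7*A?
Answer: -27739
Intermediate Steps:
-27592 - E(21, -102) = -27592 - 7*21 = -27592 - 1*147 = -27592 - 147 = -27739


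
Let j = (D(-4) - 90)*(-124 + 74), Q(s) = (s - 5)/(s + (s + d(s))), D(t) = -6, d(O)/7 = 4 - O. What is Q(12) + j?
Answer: 153593/32 ≈ 4799.8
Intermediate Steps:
d(O) = 28 - 7*O (d(O) = 7*(4 - O) = 28 - 7*O)
Q(s) = (-5 + s)/(28 - 5*s) (Q(s) = (s - 5)/(s + (s + (28 - 7*s))) = (-5 + s)/(s + (28 - 6*s)) = (-5 + s)/(28 - 5*s))
j = 4800 (j = (-6 - 90)*(-124 + 74) = -96*(-50) = 4800)
Q(12) + j = (5 - 1*12)/(-28 + 5*12) + 4800 = (5 - 12)/(-28 + 60) + 4800 = -7/32 + 4800 = 153593/32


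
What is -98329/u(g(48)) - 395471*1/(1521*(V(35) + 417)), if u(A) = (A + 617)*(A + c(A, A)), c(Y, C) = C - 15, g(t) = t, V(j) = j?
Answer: -1411149941/587805660 ≈ -2.4007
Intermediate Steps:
c(Y, C) = -15 + C
u(A) = (-15 + 2*A)*(617 + A) (u(A) = (A + 617)*(A + (-15 + A)) = (617 + A)*(-15 + 2*A) = (-15 + 2*A)*(617 + A))
-98329/u(g(48)) - 395471*1/(1521*(V(35) + 417)) = -98329/(-9255 + 2*48**2 + 1219*48) - 395471*1/(1521*(35 + 417)) = -98329/(-9255 + 2*2304 + 58512) - 395471/(1521*452) = -98329/(-9255 + 4608 + 58512) - 395471/687492 = -98329/53865 - 395471*1/687492 = -98329*1/53865 - 395471/687492 = -14047/7695 - 395471/687492 = -1411149941/587805660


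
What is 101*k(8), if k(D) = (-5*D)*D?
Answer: -32320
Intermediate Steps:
k(D) = -5*D**2
101*k(8) = 101*(-5*8**2) = 101*(-5*64) = 101*(-320) = -32320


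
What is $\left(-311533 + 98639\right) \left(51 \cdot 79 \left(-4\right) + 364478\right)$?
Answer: $-74164179628$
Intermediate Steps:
$\left(-311533 + 98639\right) \left(51 \cdot 79 \left(-4\right) + 364478\right) = - 212894 \left(4029 \left(-4\right) + 364478\right) = - 212894 \left(-16116 + 364478\right) = \left(-212894\right) 348362 = -74164179628$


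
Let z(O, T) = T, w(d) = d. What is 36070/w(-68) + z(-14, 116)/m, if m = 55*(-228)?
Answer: -56540711/106590 ≈ -530.45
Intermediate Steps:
m = -12540
36070/w(-68) + z(-14, 116)/m = 36070/(-68) + 116/(-12540) = 36070*(-1/68) + 116*(-1/12540) = -18035/34 - 29/3135 = -56540711/106590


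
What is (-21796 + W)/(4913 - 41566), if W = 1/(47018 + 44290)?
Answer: 1990149167/3346712124 ≈ 0.59466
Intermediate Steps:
W = 1/91308 ≈ 1.0952e-5
(-21796 + W)/(4913 - 41566) = (-21796 + 1/91308)/(4913 - 41566) = -1990149167/91308/(-36653) = -1990149167/91308*(-1/36653) = 1990149167/3346712124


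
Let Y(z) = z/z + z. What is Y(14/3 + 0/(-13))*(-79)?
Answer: -1343/3 ≈ -447.67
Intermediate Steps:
Y(z) = 1 + z
Y(14/3 + 0/(-13))*(-79) = (1 + (14/3 + 0/(-13)))*(-79) = (1 + (14*(⅓) + 0*(-1/13)))*(-79) = (1 + (14/3 + 0))*(-79) = (1 + 14/3)*(-79) = (17/3)*(-79) = -1343/3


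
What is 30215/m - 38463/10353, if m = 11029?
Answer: -37130844/38061079 ≈ -0.97556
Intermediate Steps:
30215/m - 38463/10353 = 30215/11029 - 38463/10353 = 30215*(1/11029) - 38463*1/10353 = 30215/11029 - 12821/3451 = -37130844/38061079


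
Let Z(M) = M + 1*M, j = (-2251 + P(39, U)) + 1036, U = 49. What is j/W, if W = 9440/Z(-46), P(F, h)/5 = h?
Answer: 2231/236 ≈ 9.4534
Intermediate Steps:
P(F, h) = 5*h
j = -970 (j = (-2251 + 5*49) + 1036 = (-2251 + 245) + 1036 = -2006 + 1036 = -970)
Z(M) = 2*M (Z(M) = M + M = 2*M)
W = -2360/23 (W = 9440/((2*(-46))) = 9440/(-92) = 9440*(-1/92) = -2360/23 ≈ -102.61)
j/W = -970/(-2360/23) = -970*(-23/2360) = 2231/236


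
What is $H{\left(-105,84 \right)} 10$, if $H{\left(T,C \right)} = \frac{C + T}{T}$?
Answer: $2$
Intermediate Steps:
$H{\left(T,C \right)} = \frac{C + T}{T}$
$H{\left(-105,84 \right)} 10 = \frac{84 - 105}{-105} \cdot 10 = \left(- \frac{1}{105}\right) \left(-21\right) 10 = \frac{1}{5} \cdot 10 = 2$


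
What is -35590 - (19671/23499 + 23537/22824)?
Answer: -2121042724523/59593464 ≈ -35592.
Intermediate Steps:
-35590 - (19671/23499 + 23537/22824) = -35590 - (19671*(1/23499) + 23537*(1/22824)) = -35590 - (6557/7833 + 23537/22824) = -35590 - 1*111340763/59593464 = -35590 - 111340763/59593464 = -2121042724523/59593464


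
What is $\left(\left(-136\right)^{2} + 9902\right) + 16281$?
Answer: $44679$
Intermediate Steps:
$\left(\left(-136\right)^{2} + 9902\right) + 16281 = \left(18496 + 9902\right) + 16281 = 28398 + 16281 = 44679$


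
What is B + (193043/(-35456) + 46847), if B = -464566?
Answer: -14810837907/35456 ≈ -4.1772e+5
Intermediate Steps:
B + (193043/(-35456) + 46847) = -464566 + (193043/(-35456) + 46847) = -464566 + (193043*(-1/35456) + 46847) = -464566 + (-193043/35456 + 46847) = -464566 + 1660814189/35456 = -14810837907/35456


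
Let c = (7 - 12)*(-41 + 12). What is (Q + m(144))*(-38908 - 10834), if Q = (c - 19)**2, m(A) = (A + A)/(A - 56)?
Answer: -789866784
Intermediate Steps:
c = 145 (c = -5*(-29) = 145)
m(A) = 2*A/(-56 + A) (m(A) = (2*A)/(-56 + A) = 2*A/(-56 + A))
Q = 15876 (Q = (145 - 19)**2 = 126**2 = 15876)
(Q + m(144))*(-38908 - 10834) = (15876 + 2*144/(-56 + 144))*(-38908 - 10834) = (15876 + 2*144/88)*(-49742) = (15876 + 2*144*(1/88))*(-49742) = (15876 + 36/11)*(-49742) = (174672/11)*(-49742) = -789866784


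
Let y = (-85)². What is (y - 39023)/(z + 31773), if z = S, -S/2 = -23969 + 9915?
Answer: -31798/59881 ≈ -0.53102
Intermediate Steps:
S = 28108 (S = -2*(-23969 + 9915) = -2*(-14054) = 28108)
z = 28108
y = 7225
(y - 39023)/(z + 31773) = (7225 - 39023)/(28108 + 31773) = -31798/59881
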